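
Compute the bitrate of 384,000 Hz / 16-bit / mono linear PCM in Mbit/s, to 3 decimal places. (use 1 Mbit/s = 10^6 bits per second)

Bit rate = 384,000 × 16 × 1 = 6,144,000 bits/s.
= 6.144 Mbit/s.

6.144 Mbit/s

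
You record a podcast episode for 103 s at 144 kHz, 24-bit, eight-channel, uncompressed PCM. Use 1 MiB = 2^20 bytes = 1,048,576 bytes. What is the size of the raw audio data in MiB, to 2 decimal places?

339.48 MiB

Bytes = 144,000 samples/s × 103 s × 3 bytes/sample × 8 ch = 355,968,000 bytes.
355,968,000 / 1,048,576 = 339.48 MiB.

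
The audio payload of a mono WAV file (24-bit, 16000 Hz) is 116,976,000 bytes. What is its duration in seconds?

2,437 seconds

Byte rate = 16,000 × 3 × 1 = 48,000 bytes/s.
Duration = 116,976,000 / 48,000 = 2,437 s.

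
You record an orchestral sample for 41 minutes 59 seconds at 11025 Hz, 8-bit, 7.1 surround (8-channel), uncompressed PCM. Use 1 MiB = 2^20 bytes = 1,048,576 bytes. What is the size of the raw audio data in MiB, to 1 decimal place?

211.9 MiB

Duration = 41 minutes 59 seconds = 2,519 s.
Bytes = 11,025 samples/s × 2,519 s × 1 bytes/sample × 8 ch = 222,175,800 bytes.
222,175,800 / 1,048,576 = 211.9 MiB.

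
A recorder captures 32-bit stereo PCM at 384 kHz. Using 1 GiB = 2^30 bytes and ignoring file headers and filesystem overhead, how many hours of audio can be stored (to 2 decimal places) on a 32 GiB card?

Uncompressed byte rate = 384,000 × 4 × 2 = 3,072,000 bytes/s.
Capacity = 32 × 1,073,741,824 = 34,359,738,368 bytes.
34,359,738,368 / 3,072,000 ≈ 11184.81 s → 3.11 hours.

3.11 hours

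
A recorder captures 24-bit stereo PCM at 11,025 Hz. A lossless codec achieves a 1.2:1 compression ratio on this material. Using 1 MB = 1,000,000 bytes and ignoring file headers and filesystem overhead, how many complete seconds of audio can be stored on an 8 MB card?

145 seconds

Uncompressed byte rate = 11,025 × 3 × 2 = 66,150 bytes/s.
After 1.2:1 compression, effective rate ≈ 55125 bytes/s.
Capacity = 8 × 1,000,000 = 8,000,000 bytes.
8,000,000 / effective rate ≈ 145.12 s → 145 seconds.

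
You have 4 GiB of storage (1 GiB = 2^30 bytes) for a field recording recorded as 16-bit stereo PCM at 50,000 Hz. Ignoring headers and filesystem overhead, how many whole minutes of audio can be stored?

357 minutes

Uncompressed byte rate = 50,000 × 2 × 2 = 200,000 bytes/s.
Capacity = 4 × 1,073,741,824 = 4,294,967,296 bytes.
4,294,967,296 / 200,000 ≈ 21474.84 s → 357 minutes.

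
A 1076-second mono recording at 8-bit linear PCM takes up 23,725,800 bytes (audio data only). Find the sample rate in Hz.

22,050 Hz

Bytes = sample_rate × seconds × bytes_per_sample × channels.
sample_rate = 23,725,800 / (1,076 × 1 × 1) = 23,725,800 / 1,076 = 22,050 Hz.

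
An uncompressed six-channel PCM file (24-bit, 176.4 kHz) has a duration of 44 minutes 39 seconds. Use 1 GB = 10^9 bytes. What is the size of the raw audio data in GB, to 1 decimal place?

8.5 GB

Duration = 44 minutes 39 seconds = 2,679 s.
Bytes = 176,400 samples/s × 2,679 s × 3 bytes/sample × 6 ch = 8,506,360,800 bytes.
8,506,360,800 / 1,000,000,000 = 8.5 GB.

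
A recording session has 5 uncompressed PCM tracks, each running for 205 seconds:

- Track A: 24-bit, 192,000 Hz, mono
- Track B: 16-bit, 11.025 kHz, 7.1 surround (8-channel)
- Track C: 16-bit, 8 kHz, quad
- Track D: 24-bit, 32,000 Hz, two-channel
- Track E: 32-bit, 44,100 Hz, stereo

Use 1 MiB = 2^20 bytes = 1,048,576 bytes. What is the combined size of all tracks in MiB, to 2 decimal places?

Track A: 192,000 × 205 × 3 × 1 = 118,080,000 bytes.
Track B: 11,025 × 205 × 2 × 8 = 36,162,000 bytes.
Track C: 8,000 × 205 × 2 × 4 = 13,120,000 bytes.
Track D: 32,000 × 205 × 3 × 2 = 39,360,000 bytes.
Track E: 44,100 × 205 × 4 × 2 = 72,324,000 bytes.
Total = 279,046,000 bytes = 266.12 MiB.

266.12 MiB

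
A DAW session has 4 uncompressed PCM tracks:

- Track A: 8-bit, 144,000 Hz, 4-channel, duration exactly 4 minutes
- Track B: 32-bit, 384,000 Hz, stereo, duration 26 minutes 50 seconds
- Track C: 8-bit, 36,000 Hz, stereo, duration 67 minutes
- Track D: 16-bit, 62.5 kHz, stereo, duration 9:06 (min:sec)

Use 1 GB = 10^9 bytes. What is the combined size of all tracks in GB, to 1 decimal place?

5.5 GB

Track A: exactly 4 minutes = 240 s; 144,000 × 240 × 1 × 4 = 138,240,000 bytes.
Track B: 26 minutes 50 seconds = 1,610 s; 384,000 × 1,610 × 4 × 2 = 4,945,920,000 bytes.
Track C: 67 minutes = 4,020 s; 36,000 × 4,020 × 1 × 2 = 289,440,000 bytes.
Track D: 9:06 (min:sec) = 546 s; 62,500 × 546 × 2 × 2 = 136,500,000 bytes.
Total = 5,510,100,000 bytes = 5.5 GB.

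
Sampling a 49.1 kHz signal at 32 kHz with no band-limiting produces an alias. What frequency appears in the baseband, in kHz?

14.9 kHz

Nyquist = 32,000/2 = 16,000 Hz; 49,100 Hz exceeds it.
Alias = |49,100 − 2×32,000| = |49,100 − 64,000| = 14,900 Hz = 14.9 kHz.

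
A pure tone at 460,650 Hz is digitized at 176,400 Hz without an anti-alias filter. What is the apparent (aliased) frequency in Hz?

68,550 Hz

Nyquist = 176,400/2 = 88,200 Hz; 460,650 Hz exceeds it.
Alias = |460,650 − 3×176,400| = |460,650 − 529,200| = 68,550 Hz.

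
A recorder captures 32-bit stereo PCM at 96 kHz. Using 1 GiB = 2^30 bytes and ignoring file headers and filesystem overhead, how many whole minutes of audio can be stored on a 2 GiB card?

46 minutes

Uncompressed byte rate = 96,000 × 4 × 2 = 768,000 bytes/s.
Capacity = 2 × 1,073,741,824 = 2,147,483,648 bytes.
2,147,483,648 / 768,000 ≈ 2796.2 s → 46 minutes.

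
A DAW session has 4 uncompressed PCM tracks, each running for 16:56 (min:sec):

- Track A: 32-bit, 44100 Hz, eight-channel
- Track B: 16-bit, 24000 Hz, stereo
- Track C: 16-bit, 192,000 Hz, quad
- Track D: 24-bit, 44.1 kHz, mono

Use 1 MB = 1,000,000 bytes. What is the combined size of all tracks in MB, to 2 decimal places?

16:56 (min:sec) = 1,016 s.
Track A: 44,100 × 1,016 × 4 × 8 = 1,433,779,200 bytes.
Track B: 24,000 × 1,016 × 2 × 2 = 97,536,000 bytes.
Track C: 192,000 × 1,016 × 2 × 4 = 1,560,576,000 bytes.
Track D: 44,100 × 1,016 × 3 × 1 = 134,416,800 bytes.
Total = 3,226,308,000 bytes = 3226.31 MB.

3226.31 MB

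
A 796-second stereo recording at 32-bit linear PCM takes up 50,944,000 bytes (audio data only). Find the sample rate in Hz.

8,000 Hz

Bytes = sample_rate × seconds × bytes_per_sample × channels.
sample_rate = 50,944,000 / (796 × 4 × 2) = 50,944,000 / 6,368 = 8,000 Hz.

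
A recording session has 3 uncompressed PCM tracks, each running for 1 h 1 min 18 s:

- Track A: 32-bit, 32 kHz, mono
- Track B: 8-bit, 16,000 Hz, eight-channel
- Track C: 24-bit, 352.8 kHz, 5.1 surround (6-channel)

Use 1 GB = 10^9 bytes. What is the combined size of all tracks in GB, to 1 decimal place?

1 h 1 min 18 s = 3,678 s.
Track A: 32,000 × 3,678 × 4 × 1 = 470,784,000 bytes.
Track B: 16,000 × 3,678 × 1 × 8 = 470,784,000 bytes.
Track C: 352,800 × 3,678 × 3 × 6 = 23,356,771,200 bytes.
Total = 24,298,339,200 bytes = 24.3 GB.

24.3 GB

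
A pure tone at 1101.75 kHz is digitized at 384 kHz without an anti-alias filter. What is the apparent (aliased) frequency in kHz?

50.25 kHz

Nyquist = 384,000/2 = 192,000 Hz; 1,101,750 Hz exceeds it.
Alias = |1,101,750 − 3×384,000| = |1,101,750 − 1,152,000| = 50,250 Hz = 50.25 kHz.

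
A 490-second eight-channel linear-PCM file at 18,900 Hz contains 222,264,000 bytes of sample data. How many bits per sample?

Bytes per sample = 222,264,000 / (18,900 × 490 × 8) = 222,264,000 / 74,088,000 = 3.
Bit depth = 3 × 8 = 24 bits.

24 bits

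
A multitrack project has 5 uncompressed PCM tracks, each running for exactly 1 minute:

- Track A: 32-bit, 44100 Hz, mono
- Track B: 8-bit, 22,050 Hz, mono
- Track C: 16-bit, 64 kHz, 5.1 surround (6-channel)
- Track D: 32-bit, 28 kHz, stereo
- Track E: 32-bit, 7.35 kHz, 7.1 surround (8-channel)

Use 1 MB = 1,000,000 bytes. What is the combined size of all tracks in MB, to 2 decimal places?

exactly 1 minute = 60 s.
Track A: 44,100 × 60 × 4 × 1 = 10,584,000 bytes.
Track B: 22,050 × 60 × 1 × 1 = 1,323,000 bytes.
Track C: 64,000 × 60 × 2 × 6 = 46,080,000 bytes.
Track D: 28,000 × 60 × 4 × 2 = 13,440,000 bytes.
Track E: 7,350 × 60 × 4 × 8 = 14,112,000 bytes.
Total = 85,539,000 bytes = 85.54 MB.

85.54 MB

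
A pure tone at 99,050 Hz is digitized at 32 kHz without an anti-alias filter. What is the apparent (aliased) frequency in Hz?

3,050 Hz

Nyquist = 32,000/2 = 16,000 Hz; 99,050 Hz exceeds it.
Alias = |99,050 − 3×32,000| = |99,050 − 96,000| = 3,050 Hz.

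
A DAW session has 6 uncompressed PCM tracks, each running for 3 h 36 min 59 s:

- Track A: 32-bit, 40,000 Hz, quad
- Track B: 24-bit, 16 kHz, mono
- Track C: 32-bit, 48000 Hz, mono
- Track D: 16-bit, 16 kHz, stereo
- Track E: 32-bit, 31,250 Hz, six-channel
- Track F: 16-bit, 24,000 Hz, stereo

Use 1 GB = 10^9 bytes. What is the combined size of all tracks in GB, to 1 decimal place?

23.3 GB

3 h 36 min 59 s = 13,019 s.
Track A: 40,000 × 13,019 × 4 × 4 = 8,332,160,000 bytes.
Track B: 16,000 × 13,019 × 3 × 1 = 624,912,000 bytes.
Track C: 48,000 × 13,019 × 4 × 1 = 2,499,648,000 bytes.
Track D: 16,000 × 13,019 × 2 × 2 = 833,216,000 bytes.
Track E: 31,250 × 13,019 × 4 × 6 = 9,764,250,000 bytes.
Track F: 24,000 × 13,019 × 2 × 2 = 1,249,824,000 bytes.
Total = 23,304,010,000 bytes = 23.3 GB.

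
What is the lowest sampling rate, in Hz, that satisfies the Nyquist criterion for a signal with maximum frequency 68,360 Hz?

Minimum sample rate = 2 × 68,360 Hz = 136,720 Hz.

136,720 Hz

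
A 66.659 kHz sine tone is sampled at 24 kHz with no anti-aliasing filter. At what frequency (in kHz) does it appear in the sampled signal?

5.341 kHz

Nyquist = 24,000/2 = 12,000 Hz; 66,659 Hz exceeds it.
Alias = |66,659 − 3×24,000| = |66,659 − 72,000| = 5,341 Hz = 5.341 kHz.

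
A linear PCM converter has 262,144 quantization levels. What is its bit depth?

log2(262,144) = 18.

18 bits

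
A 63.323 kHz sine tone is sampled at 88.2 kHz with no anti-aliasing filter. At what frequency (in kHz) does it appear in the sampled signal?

24.877 kHz

Nyquist = 88,200/2 = 44,100 Hz; 63,323 Hz exceeds it.
Alias = |63,323 − 1×88,200| = |63,323 − 88,200| = 24,877 Hz = 24.877 kHz.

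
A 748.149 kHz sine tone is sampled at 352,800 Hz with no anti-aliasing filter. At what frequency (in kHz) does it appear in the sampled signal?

42.549 kHz

Nyquist = 352,800/2 = 176,400 Hz; 748,149 Hz exceeds it.
Alias = |748,149 − 2×352,800| = |748,149 − 705,600| = 42,549 Hz = 42.549 kHz.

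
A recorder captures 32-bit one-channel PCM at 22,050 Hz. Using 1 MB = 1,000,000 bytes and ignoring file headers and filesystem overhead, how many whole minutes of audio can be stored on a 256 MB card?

Uncompressed byte rate = 22,050 × 4 × 1 = 88,200 bytes/s.
Capacity = 256 × 1,000,000 = 256,000,000 bytes.
256,000,000 / 88,200 ≈ 2902.49 s → 48 minutes.

48 minutes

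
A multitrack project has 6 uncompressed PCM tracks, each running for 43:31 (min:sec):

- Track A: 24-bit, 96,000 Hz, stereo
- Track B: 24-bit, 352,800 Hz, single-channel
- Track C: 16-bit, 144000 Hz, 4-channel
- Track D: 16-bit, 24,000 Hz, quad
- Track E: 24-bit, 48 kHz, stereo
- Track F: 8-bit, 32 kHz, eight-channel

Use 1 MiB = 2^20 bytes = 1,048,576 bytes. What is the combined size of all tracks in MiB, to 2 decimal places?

43:31 (min:sec) = 2,611 s.
Track A: 96,000 × 2,611 × 3 × 2 = 1,503,936,000 bytes.
Track B: 352,800 × 2,611 × 3 × 1 = 2,763,482,400 bytes.
Track C: 144,000 × 2,611 × 2 × 4 = 3,007,872,000 bytes.
Track D: 24,000 × 2,611 × 2 × 4 = 501,312,000 bytes.
Track E: 48,000 × 2,611 × 3 × 2 = 751,968,000 bytes.
Track F: 32,000 × 2,611 × 1 × 8 = 668,416,000 bytes.
Total = 9,196,986,400 bytes = 8770.93 MiB.

8770.93 MiB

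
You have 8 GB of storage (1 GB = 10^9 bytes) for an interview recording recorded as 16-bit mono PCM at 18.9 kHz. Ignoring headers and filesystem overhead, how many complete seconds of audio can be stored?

Uncompressed byte rate = 18,900 × 2 × 1 = 37,800 bytes/s.
Capacity = 8 × 1,000,000,000 = 8,000,000,000 bytes.
8,000,000,000 / 37,800 ≈ 211640.21 s → 211,640 seconds.

211,640 seconds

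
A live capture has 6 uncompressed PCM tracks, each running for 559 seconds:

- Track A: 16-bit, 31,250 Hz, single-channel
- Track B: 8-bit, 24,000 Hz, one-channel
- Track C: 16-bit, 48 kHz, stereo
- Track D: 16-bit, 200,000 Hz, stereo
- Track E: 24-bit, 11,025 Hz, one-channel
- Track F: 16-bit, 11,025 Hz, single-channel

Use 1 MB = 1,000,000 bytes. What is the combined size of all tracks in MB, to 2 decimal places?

Track A: 31,250 × 559 × 2 × 1 = 34,937,500 bytes.
Track B: 24,000 × 559 × 1 × 1 = 13,416,000 bytes.
Track C: 48,000 × 559 × 2 × 2 = 107,328,000 bytes.
Track D: 200,000 × 559 × 2 × 2 = 447,200,000 bytes.
Track E: 11,025 × 559 × 3 × 1 = 18,488,925 bytes.
Track F: 11,025 × 559 × 2 × 1 = 12,325,950 bytes.
Total = 633,696,375 bytes = 633.70 MB.

633.70 MB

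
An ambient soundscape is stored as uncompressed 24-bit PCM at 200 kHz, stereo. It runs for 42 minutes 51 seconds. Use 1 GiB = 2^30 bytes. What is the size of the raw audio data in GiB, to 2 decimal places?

Duration = 42 minutes 51 seconds = 2,571 s.
Bytes = 200,000 samples/s × 2,571 s × 3 bytes/sample × 2 ch = 3,085,200,000 bytes.
3,085,200,000 / 1,073,741,824 = 2.87 GiB.

2.87 GiB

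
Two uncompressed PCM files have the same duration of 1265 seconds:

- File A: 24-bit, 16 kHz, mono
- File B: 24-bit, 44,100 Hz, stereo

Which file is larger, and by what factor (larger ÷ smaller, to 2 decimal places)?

File A: 16,000 × 3 × 1 = 48,000 bytes/s.
File B: 44,100 × 3 × 2 = 264,600 bytes/s.
File B is larger; ratio = 334,719,000 / 60,720,000 = 5.51.

File B, by a factor of 5.51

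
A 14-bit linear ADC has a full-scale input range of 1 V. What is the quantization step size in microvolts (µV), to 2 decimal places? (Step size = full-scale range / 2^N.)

61.04 µV

1 V / 2^14 = 1 / 16,384 V = 61.04 µV.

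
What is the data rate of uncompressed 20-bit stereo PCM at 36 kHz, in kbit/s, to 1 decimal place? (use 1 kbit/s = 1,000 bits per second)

1440.0 kbit/s

Bit rate = 36,000 × 20 × 2 = 1,440,000 bits/s.
= 1440.0 kbit/s.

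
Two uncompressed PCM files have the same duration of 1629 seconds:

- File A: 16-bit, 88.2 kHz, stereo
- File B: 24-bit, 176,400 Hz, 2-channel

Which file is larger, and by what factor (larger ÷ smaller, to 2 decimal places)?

File B, by a factor of 3.00

File A: 88,200 × 2 × 2 = 352,800 bytes/s.
File B: 176,400 × 3 × 2 = 1,058,400 bytes/s.
File B is larger; ratio = 1,724,133,600 / 574,711,200 = 3.00.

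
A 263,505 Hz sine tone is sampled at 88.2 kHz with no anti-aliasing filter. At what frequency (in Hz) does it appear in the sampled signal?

Nyquist = 88,200/2 = 44,100 Hz; 263,505 Hz exceeds it.
Alias = |263,505 − 3×88,200| = |263,505 − 264,600| = 1,095 Hz.

1,095 Hz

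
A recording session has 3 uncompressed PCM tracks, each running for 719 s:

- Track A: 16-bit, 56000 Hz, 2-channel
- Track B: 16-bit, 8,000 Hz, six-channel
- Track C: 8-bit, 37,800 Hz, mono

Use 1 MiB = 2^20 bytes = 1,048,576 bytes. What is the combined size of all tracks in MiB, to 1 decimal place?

Track A: 56,000 × 719 × 2 × 2 = 161,056,000 bytes.
Track B: 8,000 × 719 × 2 × 6 = 69,024,000 bytes.
Track C: 37,800 × 719 × 1 × 1 = 27,178,200 bytes.
Total = 257,258,200 bytes = 245.3 MiB.

245.3 MiB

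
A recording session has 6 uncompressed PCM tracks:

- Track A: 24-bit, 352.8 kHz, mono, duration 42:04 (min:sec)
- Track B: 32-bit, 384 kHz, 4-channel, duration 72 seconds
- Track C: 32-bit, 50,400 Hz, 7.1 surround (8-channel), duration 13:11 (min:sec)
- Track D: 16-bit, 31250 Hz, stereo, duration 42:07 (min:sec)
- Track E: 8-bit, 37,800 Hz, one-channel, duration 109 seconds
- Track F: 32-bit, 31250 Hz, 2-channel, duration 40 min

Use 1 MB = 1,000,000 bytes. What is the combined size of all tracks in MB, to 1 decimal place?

5309.5 MB

Track A: 42:04 (min:sec) = 2,524 s; 352,800 × 2,524 × 3 × 1 = 2,671,401,600 bytes.
Track B: 384,000 × 72 × 4 × 4 = 442,368,000 bytes.
Track C: 13:11 (min:sec) = 791 s; 50,400 × 791 × 4 × 8 = 1,275,724,800 bytes.
Track D: 42:07 (min:sec) = 2,527 s; 31,250 × 2,527 × 2 × 2 = 315,875,000 bytes.
Track E: 37,800 × 109 × 1 × 1 = 4,120,200 bytes.
Track F: 40 min = 2,400 s; 31,250 × 2,400 × 4 × 2 = 600,000,000 bytes.
Total = 5,309,489,600 bytes = 5309.5 MB.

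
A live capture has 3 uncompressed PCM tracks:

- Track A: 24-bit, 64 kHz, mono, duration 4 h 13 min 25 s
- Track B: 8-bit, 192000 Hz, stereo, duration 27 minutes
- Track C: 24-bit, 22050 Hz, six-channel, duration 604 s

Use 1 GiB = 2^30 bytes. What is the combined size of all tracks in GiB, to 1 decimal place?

3.5 GiB

Track A: 4 h 13 min 25 s = 15,205 s; 64,000 × 15,205 × 3 × 1 = 2,919,360,000 bytes.
Track B: 27 minutes = 1,620 s; 192,000 × 1,620 × 1 × 2 = 622,080,000 bytes.
Track C: 22,050 × 604 × 3 × 6 = 239,727,600 bytes.
Total = 3,781,167,600 bytes = 3.5 GiB.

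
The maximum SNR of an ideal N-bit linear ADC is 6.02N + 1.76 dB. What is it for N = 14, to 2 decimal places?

6.02 × 14 + 1.76 = 86.04 dB.

86.04 dB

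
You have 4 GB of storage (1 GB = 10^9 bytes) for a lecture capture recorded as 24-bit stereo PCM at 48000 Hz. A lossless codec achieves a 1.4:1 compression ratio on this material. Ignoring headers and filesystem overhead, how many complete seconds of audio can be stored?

19,444 seconds

Uncompressed byte rate = 48,000 × 3 × 2 = 288,000 bytes/s.
After 1.4:1 compression, effective rate ≈ 205714.29 bytes/s.
Capacity = 4 × 1,000,000,000 = 4,000,000,000 bytes.
4,000,000,000 / effective rate ≈ 19444.44 s → 19,444 seconds.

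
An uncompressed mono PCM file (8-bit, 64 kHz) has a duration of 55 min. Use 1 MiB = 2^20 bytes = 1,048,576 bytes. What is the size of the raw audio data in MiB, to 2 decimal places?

Duration = 55 min = 3,300 s.
Bytes = 64,000 samples/s × 3,300 s × 1 bytes/sample × 1 ch = 211,200,000 bytes.
211,200,000 / 1,048,576 = 201.42 MiB.

201.42 MiB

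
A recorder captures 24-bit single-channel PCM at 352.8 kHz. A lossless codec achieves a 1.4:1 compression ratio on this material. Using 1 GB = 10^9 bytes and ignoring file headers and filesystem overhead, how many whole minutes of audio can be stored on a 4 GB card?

88 minutes

Uncompressed byte rate = 352,800 × 3 × 1 = 1,058,400 bytes/s.
After 1.4:1 compression, effective rate ≈ 756000 bytes/s.
Capacity = 4 × 1,000,000,000 = 4,000,000,000 bytes.
4,000,000,000 / effective rate ≈ 5291.01 s → 88 minutes.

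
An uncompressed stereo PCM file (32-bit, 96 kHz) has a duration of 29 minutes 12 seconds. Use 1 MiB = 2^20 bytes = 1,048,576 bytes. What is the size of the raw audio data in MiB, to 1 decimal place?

Duration = 29 minutes 12 seconds = 1,752 s.
Bytes = 96,000 samples/s × 1,752 s × 4 bytes/sample × 2 ch = 1,345,536,000 bytes.
1,345,536,000 / 1,048,576 = 1283.2 MiB.

1283.2 MiB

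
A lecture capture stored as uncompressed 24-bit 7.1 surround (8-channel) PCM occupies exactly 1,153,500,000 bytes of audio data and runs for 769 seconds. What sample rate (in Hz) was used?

62,500 Hz

Bytes = sample_rate × seconds × bytes_per_sample × channels.
sample_rate = 1,153,500,000 / (769 × 3 × 8) = 1,153,500,000 / 18,456 = 62,500 Hz.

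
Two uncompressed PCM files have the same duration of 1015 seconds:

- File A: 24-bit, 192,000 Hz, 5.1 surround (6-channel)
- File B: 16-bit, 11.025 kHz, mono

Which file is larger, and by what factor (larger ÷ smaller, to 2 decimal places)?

File A: 192,000 × 3 × 6 = 3,456,000 bytes/s.
File B: 11,025 × 2 × 1 = 22,050 bytes/s.
File A is larger; ratio = 3,507,840,000 / 22,380,750 = 156.73.

File A, by a factor of 156.73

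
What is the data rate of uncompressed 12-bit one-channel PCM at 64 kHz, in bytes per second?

Bit rate = 64,000 × 12 × 1 = 768,000 bits/s.
768,000 / 8 = 96,000 bytes/s.

96,000 bytes/s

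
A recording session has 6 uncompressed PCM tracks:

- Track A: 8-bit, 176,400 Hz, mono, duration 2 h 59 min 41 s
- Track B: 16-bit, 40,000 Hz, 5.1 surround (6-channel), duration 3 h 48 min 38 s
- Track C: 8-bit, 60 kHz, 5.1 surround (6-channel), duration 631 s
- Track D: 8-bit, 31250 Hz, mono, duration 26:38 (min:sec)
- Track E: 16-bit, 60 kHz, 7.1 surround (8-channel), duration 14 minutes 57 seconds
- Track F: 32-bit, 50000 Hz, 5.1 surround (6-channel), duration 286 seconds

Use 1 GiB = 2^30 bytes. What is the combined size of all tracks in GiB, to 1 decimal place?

Track A: 2 h 59 min 41 s = 10,781 s; 176,400 × 10,781 × 1 × 1 = 1,901,768,400 bytes.
Track B: 3 h 48 min 38 s = 13,718 s; 40,000 × 13,718 × 2 × 6 = 6,584,640,000 bytes.
Track C: 60,000 × 631 × 1 × 6 = 227,160,000 bytes.
Track D: 26:38 (min:sec) = 1,598 s; 31,250 × 1,598 × 1 × 1 = 49,937,500 bytes.
Track E: 14 minutes 57 seconds = 897 s; 60,000 × 897 × 2 × 8 = 861,120,000 bytes.
Track F: 50,000 × 286 × 4 × 6 = 343,200,000 bytes.
Total = 9,967,825,900 bytes = 9.3 GiB.

9.3 GiB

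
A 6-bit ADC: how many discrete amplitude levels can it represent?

2^6 = 64.

64 levels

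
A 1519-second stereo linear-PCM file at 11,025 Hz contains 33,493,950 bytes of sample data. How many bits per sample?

Bytes per sample = 33,493,950 / (11,025 × 1,519 × 2) = 33,493,950 / 33,493,950 = 1.
Bit depth = 1 × 8 = 8 bits.

8 bits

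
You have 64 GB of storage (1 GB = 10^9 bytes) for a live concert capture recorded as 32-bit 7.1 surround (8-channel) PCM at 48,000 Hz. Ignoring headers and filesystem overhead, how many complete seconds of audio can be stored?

41,666 seconds

Uncompressed byte rate = 48,000 × 4 × 8 = 1,536,000 bytes/s.
Capacity = 64 × 1,000,000,000 = 64,000,000,000 bytes.
64,000,000,000 / 1,536,000 ≈ 41666.67 s → 41,666 seconds.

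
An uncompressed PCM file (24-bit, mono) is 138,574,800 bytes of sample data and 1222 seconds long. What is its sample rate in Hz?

Bytes = sample_rate × seconds × bytes_per_sample × channels.
sample_rate = 138,574,800 / (1,222 × 3 × 1) = 138,574,800 / 3,666 = 37,800 Hz.

37,800 Hz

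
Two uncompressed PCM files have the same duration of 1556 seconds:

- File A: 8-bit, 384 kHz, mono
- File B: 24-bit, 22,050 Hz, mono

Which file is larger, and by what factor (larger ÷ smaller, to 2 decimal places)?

File A: 384,000 × 1 × 1 = 384,000 bytes/s.
File B: 22,050 × 3 × 1 = 66,150 bytes/s.
File A is larger; ratio = 597,504,000 / 102,929,400 = 5.80.

File A, by a factor of 5.80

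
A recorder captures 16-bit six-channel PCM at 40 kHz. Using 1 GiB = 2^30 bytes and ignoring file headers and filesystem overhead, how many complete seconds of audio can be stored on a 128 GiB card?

286,331 seconds

Uncompressed byte rate = 40,000 × 2 × 6 = 480,000 bytes/s.
Capacity = 128 × 1,073,741,824 = 137,438,953,472 bytes.
137,438,953,472 / 480,000 ≈ 286331.15 s → 286,331 seconds.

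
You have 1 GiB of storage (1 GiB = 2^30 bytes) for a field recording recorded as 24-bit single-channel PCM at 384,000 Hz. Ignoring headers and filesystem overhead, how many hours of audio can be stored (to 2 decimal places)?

Uncompressed byte rate = 384,000 × 3 × 1 = 1,152,000 bytes/s.
Capacity = 1 × 1,073,741,824 = 1,073,741,824 bytes.
1,073,741,824 / 1,152,000 ≈ 932.07 s → 0.26 hours.

0.26 hours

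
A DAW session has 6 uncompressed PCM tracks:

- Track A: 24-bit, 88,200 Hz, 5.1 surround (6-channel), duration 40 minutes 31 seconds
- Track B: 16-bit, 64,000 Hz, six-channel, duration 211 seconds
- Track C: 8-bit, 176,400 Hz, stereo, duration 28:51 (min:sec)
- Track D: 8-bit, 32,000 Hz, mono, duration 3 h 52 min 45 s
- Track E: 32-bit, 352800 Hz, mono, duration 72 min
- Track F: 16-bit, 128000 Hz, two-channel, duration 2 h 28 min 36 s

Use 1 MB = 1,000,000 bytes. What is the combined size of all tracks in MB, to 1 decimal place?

Track A: 40 minutes 31 seconds = 2,431 s; 88,200 × 2,431 × 3 × 6 = 3,859,455,600 bytes.
Track B: 64,000 × 211 × 2 × 6 = 162,048,000 bytes.
Track C: 28:51 (min:sec) = 1,731 s; 176,400 × 1,731 × 1 × 2 = 610,696,800 bytes.
Track D: 3 h 52 min 45 s = 13,965 s; 32,000 × 13,965 × 1 × 1 = 446,880,000 bytes.
Track E: 72 min = 4,320 s; 352,800 × 4,320 × 4 × 1 = 6,096,384,000 bytes.
Track F: 2 h 28 min 36 s = 8,916 s; 128,000 × 8,916 × 2 × 2 = 4,564,992,000 bytes.
Total = 15,740,456,400 bytes = 15740.5 MB.

15740.5 MB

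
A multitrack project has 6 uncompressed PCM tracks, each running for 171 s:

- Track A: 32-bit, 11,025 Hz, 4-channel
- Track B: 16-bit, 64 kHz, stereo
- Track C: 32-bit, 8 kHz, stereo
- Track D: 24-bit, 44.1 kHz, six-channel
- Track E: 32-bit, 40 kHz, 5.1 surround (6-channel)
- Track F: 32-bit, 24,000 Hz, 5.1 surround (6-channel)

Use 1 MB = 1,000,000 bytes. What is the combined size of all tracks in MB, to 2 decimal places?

483.28 MB

Track A: 11,025 × 171 × 4 × 4 = 30,164,400 bytes.
Track B: 64,000 × 171 × 2 × 2 = 43,776,000 bytes.
Track C: 8,000 × 171 × 4 × 2 = 10,944,000 bytes.
Track D: 44,100 × 171 × 3 × 6 = 135,739,800 bytes.
Track E: 40,000 × 171 × 4 × 6 = 164,160,000 bytes.
Track F: 24,000 × 171 × 4 × 6 = 98,496,000 bytes.
Total = 483,280,200 bytes = 483.28 MB.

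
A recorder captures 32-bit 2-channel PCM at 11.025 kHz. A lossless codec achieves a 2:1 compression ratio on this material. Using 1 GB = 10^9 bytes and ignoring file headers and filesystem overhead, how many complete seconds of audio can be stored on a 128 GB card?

Uncompressed byte rate = 11,025 × 4 × 2 = 88,200 bytes/s.
After 2:1 compression, effective rate ≈ 44100 bytes/s.
Capacity = 128 × 1,000,000,000 = 128,000,000,000 bytes.
128,000,000,000 / effective rate ≈ 2902494.33 s → 2,902,494 seconds.

2,902,494 seconds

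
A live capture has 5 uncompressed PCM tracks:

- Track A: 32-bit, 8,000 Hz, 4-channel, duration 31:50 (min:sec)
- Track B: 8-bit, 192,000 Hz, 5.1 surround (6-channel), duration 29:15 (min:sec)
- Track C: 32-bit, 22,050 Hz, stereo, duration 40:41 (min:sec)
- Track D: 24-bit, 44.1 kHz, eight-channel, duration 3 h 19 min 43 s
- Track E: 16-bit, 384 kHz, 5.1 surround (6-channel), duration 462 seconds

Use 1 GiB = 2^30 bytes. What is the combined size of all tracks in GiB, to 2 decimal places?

16.31 GiB

Track A: 31:50 (min:sec) = 1,910 s; 8,000 × 1,910 × 4 × 4 = 244,480,000 bytes.
Track B: 29:15 (min:sec) = 1,755 s; 192,000 × 1,755 × 1 × 6 = 2,021,760,000 bytes.
Track C: 40:41 (min:sec) = 2,441 s; 22,050 × 2,441 × 4 × 2 = 430,592,400 bytes.
Track D: 3 h 19 min 43 s = 11,983 s; 44,100 × 11,983 × 3 × 8 = 12,682,807,200 bytes.
Track E: 384,000 × 462 × 2 × 6 = 2,128,896,000 bytes.
Total = 17,508,535,600 bytes = 16.31 GiB.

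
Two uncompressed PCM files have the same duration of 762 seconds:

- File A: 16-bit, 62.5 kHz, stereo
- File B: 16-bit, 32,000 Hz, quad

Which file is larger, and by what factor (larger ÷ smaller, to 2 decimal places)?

File A: 62,500 × 2 × 2 = 250,000 bytes/s.
File B: 32,000 × 2 × 4 = 256,000 bytes/s.
File B is larger; ratio = 195,072,000 / 190,500,000 = 1.02.

File B, by a factor of 1.02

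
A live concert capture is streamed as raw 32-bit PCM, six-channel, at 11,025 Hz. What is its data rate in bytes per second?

264,600 bytes/s

Bit rate = 11,025 × 32 × 6 = 2,116,800 bits/s.
2,116,800 / 8 = 264,600 bytes/s.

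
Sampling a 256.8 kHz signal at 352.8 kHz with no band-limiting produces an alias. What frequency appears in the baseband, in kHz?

Nyquist = 352,800/2 = 176,400 Hz; 256,800 Hz exceeds it.
Alias = |256,800 − 1×352,800| = |256,800 − 352,800| = 96,000 Hz = 96 kHz.

96 kHz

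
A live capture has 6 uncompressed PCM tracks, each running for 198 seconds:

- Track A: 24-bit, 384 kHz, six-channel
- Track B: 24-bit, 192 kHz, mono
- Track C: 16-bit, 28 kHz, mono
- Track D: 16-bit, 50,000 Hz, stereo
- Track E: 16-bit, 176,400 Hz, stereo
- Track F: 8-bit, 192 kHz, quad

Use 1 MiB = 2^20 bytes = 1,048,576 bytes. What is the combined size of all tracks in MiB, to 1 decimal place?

1740.5 MiB

Track A: 384,000 × 198 × 3 × 6 = 1,368,576,000 bytes.
Track B: 192,000 × 198 × 3 × 1 = 114,048,000 bytes.
Track C: 28,000 × 198 × 2 × 1 = 11,088,000 bytes.
Track D: 50,000 × 198 × 2 × 2 = 39,600,000 bytes.
Track E: 176,400 × 198 × 2 × 2 = 139,708,800 bytes.
Track F: 192,000 × 198 × 1 × 4 = 152,064,000 bytes.
Total = 1,825,084,800 bytes = 1740.5 MiB.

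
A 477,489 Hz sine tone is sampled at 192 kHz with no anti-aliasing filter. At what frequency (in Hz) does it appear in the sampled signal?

93,489 Hz

Nyquist = 192,000/2 = 96,000 Hz; 477,489 Hz exceeds it.
Alias = |477,489 − 2×192,000| = |477,489 − 384,000| = 93,489 Hz.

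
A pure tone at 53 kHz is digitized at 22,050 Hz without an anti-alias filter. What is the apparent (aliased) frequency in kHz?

Nyquist = 22,050/2 = 11,025 Hz; 53,000 Hz exceeds it.
Alias = |53,000 − 2×22,050| = |53,000 − 44,100| = 8,900 Hz = 8.9 kHz.

8.9 kHz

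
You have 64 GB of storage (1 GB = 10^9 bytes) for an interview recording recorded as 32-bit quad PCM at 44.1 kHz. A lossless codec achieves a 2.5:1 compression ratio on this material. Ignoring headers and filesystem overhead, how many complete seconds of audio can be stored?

Uncompressed byte rate = 44,100 × 4 × 4 = 705,600 bytes/s.
After 2.5:1 compression, effective rate ≈ 282240 bytes/s.
Capacity = 64 × 1,000,000,000 = 64,000,000,000 bytes.
64,000,000,000 / effective rate ≈ 226757.37 s → 226,757 seconds.

226,757 seconds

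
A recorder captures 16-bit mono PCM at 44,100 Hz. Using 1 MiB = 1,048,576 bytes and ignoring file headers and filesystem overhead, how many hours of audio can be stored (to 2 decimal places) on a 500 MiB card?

Uncompressed byte rate = 44,100 × 2 × 1 = 88,200 bytes/s.
Capacity = 500 × 1,048,576 = 524,288,000 bytes.
524,288,000 / 88,200 ≈ 5944.31 s → 1.65 hours.

1.65 hours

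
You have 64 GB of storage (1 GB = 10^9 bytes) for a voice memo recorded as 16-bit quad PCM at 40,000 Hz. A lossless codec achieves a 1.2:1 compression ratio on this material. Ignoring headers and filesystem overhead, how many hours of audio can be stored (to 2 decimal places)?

66.67 hours

Uncompressed byte rate = 40,000 × 2 × 4 = 320,000 bytes/s.
After 1.2:1 compression, effective rate ≈ 266666.67 bytes/s.
Capacity = 64 × 1,000,000,000 = 64,000,000,000 bytes.
64,000,000,000 / effective rate ≈ 240000 s → 66.67 hours.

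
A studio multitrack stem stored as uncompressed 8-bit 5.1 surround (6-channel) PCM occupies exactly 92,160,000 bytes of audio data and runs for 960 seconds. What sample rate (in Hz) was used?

16,000 Hz

Bytes = sample_rate × seconds × bytes_per_sample × channels.
sample_rate = 92,160,000 / (960 × 1 × 6) = 92,160,000 / 5,760 = 16,000 Hz.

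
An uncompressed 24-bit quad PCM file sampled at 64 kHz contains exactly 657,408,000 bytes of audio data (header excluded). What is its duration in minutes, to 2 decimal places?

14.27 minutes

Byte rate = 64,000 × 3 × 4 = 768,000 bytes/s.
Duration = 657,408,000 / 768,000 = 856 s.
856 s / 60 = 14.27 minutes.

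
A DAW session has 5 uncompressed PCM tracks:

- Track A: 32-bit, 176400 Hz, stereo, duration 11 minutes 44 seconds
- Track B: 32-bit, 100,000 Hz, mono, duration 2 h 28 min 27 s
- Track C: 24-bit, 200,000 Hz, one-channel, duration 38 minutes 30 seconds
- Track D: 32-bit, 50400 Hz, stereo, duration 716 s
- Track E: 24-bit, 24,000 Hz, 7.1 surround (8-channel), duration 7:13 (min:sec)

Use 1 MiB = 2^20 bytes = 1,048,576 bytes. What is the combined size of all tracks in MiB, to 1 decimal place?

6180.2 MiB

Track A: 11 minutes 44 seconds = 704 s; 176,400 × 704 × 4 × 2 = 993,484,800 bytes.
Track B: 2 h 28 min 27 s = 8,907 s; 100,000 × 8,907 × 4 × 1 = 3,562,800,000 bytes.
Track C: 38 minutes 30 seconds = 2,310 s; 200,000 × 2,310 × 3 × 1 = 1,386,000,000 bytes.
Track D: 50,400 × 716 × 4 × 2 = 288,691,200 bytes.
Track E: 7:13 (min:sec) = 433 s; 24,000 × 433 × 3 × 8 = 249,408,000 bytes.
Total = 6,480,384,000 bytes = 6180.2 MiB.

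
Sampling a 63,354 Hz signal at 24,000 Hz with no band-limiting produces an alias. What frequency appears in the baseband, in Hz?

8,646 Hz

Nyquist = 24,000/2 = 12,000 Hz; 63,354 Hz exceeds it.
Alias = |63,354 − 3×24,000| = |63,354 − 72,000| = 8,646 Hz.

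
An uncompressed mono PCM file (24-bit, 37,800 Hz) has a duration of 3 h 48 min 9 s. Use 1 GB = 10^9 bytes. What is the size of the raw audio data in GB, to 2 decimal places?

1.55 GB

Duration = 3 h 48 min 9 s = 13,689 s.
Bytes = 37,800 samples/s × 13,689 s × 3 bytes/sample × 1 ch = 1,552,332,600 bytes.
1,552,332,600 / 1,000,000,000 = 1.55 GB.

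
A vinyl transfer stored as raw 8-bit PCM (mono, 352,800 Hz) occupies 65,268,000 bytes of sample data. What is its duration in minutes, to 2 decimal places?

Byte rate = 352,800 × 1 × 1 = 352,800 bytes/s.
Duration = 65,268,000 / 352,800 = 185 s.
185 s / 60 = 3.08 minutes.

3.08 minutes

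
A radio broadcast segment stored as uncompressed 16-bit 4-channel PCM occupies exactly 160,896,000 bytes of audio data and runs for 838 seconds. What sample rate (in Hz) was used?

Bytes = sample_rate × seconds × bytes_per_sample × channels.
sample_rate = 160,896,000 / (838 × 2 × 4) = 160,896,000 / 6,704 = 24,000 Hz.

24,000 Hz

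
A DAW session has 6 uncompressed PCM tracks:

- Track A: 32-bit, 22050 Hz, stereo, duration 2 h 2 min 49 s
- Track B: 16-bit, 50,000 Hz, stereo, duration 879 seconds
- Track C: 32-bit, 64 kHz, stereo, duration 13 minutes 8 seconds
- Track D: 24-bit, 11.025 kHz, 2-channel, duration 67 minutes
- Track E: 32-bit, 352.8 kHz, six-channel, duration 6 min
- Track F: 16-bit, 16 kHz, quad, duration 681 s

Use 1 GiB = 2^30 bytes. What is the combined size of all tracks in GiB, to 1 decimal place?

Track A: 2 h 2 min 49 s = 7,369 s; 22,050 × 7,369 × 4 × 2 = 1,299,891,600 bytes.
Track B: 50,000 × 879 × 2 × 2 = 175,800,000 bytes.
Track C: 13 minutes 8 seconds = 788 s; 64,000 × 788 × 4 × 2 = 403,456,000 bytes.
Track D: 67 minutes = 4,020 s; 11,025 × 4,020 × 3 × 2 = 265,923,000 bytes.
Track E: 6 min = 360 s; 352,800 × 360 × 4 × 6 = 3,048,192,000 bytes.
Track F: 16,000 × 681 × 2 × 4 = 87,168,000 bytes.
Total = 5,280,430,600 bytes = 4.9 GiB.

4.9 GiB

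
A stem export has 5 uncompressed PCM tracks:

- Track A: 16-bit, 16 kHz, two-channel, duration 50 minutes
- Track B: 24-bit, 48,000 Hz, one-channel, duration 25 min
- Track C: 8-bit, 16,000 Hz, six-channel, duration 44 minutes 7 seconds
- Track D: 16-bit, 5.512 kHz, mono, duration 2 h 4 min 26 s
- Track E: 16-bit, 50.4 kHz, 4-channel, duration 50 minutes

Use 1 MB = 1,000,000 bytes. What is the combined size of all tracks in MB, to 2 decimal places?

Track A: 50 minutes = 3,000 s; 16,000 × 3,000 × 2 × 2 = 192,000,000 bytes.
Track B: 25 min = 1,500 s; 48,000 × 1,500 × 3 × 1 = 216,000,000 bytes.
Track C: 44 minutes 7 seconds = 2,647 s; 16,000 × 2,647 × 1 × 6 = 254,112,000 bytes.
Track D: 2 h 4 min 26 s = 7,466 s; 5,512 × 7,466 × 2 × 1 = 82,305,184 bytes.
Track E: 50 minutes = 3,000 s; 50,400 × 3,000 × 2 × 4 = 1,209,600,000 bytes.
Total = 1,954,017,184 bytes = 1954.02 MB.

1954.02 MB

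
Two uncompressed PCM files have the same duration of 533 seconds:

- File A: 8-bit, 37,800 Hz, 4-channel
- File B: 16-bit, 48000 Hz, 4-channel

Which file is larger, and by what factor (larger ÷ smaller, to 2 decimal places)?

File A: 37,800 × 1 × 4 = 151,200 bytes/s.
File B: 48,000 × 2 × 4 = 384,000 bytes/s.
File B is larger; ratio = 204,672,000 / 80,589,600 = 2.54.

File B, by a factor of 2.54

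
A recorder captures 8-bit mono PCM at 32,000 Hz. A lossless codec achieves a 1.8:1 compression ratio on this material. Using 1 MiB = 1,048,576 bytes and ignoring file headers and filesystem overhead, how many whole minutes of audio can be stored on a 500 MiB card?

491 minutes

Uncompressed byte rate = 32,000 × 1 × 1 = 32,000 bytes/s.
After 1.8:1 compression, effective rate ≈ 17777.78 bytes/s.
Capacity = 500 × 1,048,576 = 524,288,000 bytes.
524,288,000 / effective rate ≈ 29491.2 s → 491 minutes.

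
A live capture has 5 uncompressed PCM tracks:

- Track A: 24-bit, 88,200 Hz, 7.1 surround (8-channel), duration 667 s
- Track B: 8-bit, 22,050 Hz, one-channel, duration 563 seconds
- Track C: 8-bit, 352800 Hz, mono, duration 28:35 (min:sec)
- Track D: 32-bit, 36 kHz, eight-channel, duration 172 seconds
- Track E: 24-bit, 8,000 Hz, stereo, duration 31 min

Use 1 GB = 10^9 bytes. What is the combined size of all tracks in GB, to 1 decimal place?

2.3 GB

Track A: 88,200 × 667 × 3 × 8 = 1,411,905,600 bytes.
Track B: 22,050 × 563 × 1 × 1 = 12,414,150 bytes.
Track C: 28:35 (min:sec) = 1,715 s; 352,800 × 1,715 × 1 × 1 = 605,052,000 bytes.
Track D: 36,000 × 172 × 4 × 8 = 198,144,000 bytes.
Track E: 31 min = 1,860 s; 8,000 × 1,860 × 3 × 2 = 89,280,000 bytes.
Total = 2,316,795,750 bytes = 2.3 GB.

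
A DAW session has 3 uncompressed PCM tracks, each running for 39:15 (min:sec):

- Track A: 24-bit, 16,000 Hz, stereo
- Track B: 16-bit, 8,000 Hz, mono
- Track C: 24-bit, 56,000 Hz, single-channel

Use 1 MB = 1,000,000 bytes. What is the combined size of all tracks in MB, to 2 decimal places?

659.40 MB

39:15 (min:sec) = 2,355 s.
Track A: 16,000 × 2,355 × 3 × 2 = 226,080,000 bytes.
Track B: 8,000 × 2,355 × 2 × 1 = 37,680,000 bytes.
Track C: 56,000 × 2,355 × 3 × 1 = 395,640,000 bytes.
Total = 659,400,000 bytes = 659.40 MB.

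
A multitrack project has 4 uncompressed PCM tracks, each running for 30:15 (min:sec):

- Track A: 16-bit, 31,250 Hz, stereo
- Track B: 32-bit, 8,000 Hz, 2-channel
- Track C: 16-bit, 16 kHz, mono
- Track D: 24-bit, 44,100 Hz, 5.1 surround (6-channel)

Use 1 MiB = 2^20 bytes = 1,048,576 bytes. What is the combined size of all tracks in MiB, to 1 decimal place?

30:15 (min:sec) = 1,815 s.
Track A: 31,250 × 1,815 × 2 × 2 = 226,875,000 bytes.
Track B: 8,000 × 1,815 × 4 × 2 = 116,160,000 bytes.
Track C: 16,000 × 1,815 × 2 × 1 = 58,080,000 bytes.
Track D: 44,100 × 1,815 × 3 × 6 = 1,440,747,000 bytes.
Total = 1,841,862,000 bytes = 1756.5 MiB.

1756.5 MiB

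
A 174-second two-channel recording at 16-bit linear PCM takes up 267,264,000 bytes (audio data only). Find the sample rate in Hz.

384,000 Hz

Bytes = sample_rate × seconds × bytes_per_sample × channels.
sample_rate = 267,264,000 / (174 × 2 × 2) = 267,264,000 / 696 = 384,000 Hz.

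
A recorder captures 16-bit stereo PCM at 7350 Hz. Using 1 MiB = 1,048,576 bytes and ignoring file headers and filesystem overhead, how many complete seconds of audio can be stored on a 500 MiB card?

17,832 seconds

Uncompressed byte rate = 7,350 × 2 × 2 = 29,400 bytes/s.
Capacity = 500 × 1,048,576 = 524,288,000 bytes.
524,288,000 / 29,400 ≈ 17832.93 s → 17,832 seconds.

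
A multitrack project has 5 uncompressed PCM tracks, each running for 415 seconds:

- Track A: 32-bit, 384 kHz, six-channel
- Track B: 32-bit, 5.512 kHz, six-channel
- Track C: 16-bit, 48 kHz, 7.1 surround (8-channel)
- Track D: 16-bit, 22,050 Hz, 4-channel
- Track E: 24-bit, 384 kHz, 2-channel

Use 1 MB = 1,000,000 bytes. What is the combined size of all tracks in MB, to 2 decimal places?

Track A: 384,000 × 415 × 4 × 6 = 3,824,640,000 bytes.
Track B: 5,512 × 415 × 4 × 6 = 54,899,520 bytes.
Track C: 48,000 × 415 × 2 × 8 = 318,720,000 bytes.
Track D: 22,050 × 415 × 2 × 4 = 73,206,000 bytes.
Track E: 384,000 × 415 × 3 × 2 = 956,160,000 bytes.
Total = 5,227,625,520 bytes = 5227.63 MB.

5227.63 MB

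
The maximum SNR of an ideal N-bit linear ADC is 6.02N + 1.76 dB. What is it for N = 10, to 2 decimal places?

61.96 dB

6.02 × 10 + 1.76 = 61.96 dB.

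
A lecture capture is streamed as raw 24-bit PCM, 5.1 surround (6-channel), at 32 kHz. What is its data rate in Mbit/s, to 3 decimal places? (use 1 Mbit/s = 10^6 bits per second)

4.608 Mbit/s

Bit rate = 32,000 × 24 × 6 = 4,608,000 bits/s.
= 4.608 Mbit/s.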